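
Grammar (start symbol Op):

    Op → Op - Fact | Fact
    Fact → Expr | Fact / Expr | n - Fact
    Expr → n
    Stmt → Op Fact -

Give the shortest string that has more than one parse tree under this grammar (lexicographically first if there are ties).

length 1: no string has ≥2 trees
length 3: n - n has 2 parse trees

Two derivations of n - n:
  Op ⇒ Op - Fact ⇒ Fact - Fact ⇒ Expr - Fact ⇒ n - Fact ⇒ n - Expr ⇒ n - n
  Op ⇒ Fact ⇒ n - Fact ⇒ n - Expr ⇒ n - n

n - n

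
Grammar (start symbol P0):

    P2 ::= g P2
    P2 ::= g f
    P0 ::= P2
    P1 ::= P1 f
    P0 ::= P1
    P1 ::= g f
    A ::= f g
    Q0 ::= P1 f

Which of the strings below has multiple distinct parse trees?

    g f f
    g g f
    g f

g f f: 1 tree
g g f: 1 tree
g f: 2 trees

g f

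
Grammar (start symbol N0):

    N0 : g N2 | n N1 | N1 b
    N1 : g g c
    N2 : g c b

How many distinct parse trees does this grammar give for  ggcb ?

Parse trees for ggcb:
  [N0 g [N2 g c b]]
  [N0 [N1 g g c] b]

2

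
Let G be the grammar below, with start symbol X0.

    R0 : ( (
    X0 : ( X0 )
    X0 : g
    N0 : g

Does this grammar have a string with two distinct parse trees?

Unambiguous

(R0, N0 are unreachable from X0, so their rules don't affect L(X0).) L(X0) is { openⁿ atom closeⁿ : n ≥ 0 }. The bracket depth fixes n, and the derivation is forced at every step.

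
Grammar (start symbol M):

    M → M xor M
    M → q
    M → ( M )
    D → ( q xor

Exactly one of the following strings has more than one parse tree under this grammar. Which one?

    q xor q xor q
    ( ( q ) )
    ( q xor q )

q xor q xor q

q xor q xor q: 2 trees
( ( q ) ): 1 tree
( q xor q ): 1 tree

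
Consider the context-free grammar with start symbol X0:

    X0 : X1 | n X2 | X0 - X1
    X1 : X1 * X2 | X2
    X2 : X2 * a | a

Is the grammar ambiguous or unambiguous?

Witness: a * a

Derivation 1: X0 ⇒ X1 ⇒ X1 * X2 ⇒ X2 * X2 ⇒ a * X2 ⇒ a * a
Derivation 2: X0 ⇒ X1 ⇒ X2 ⇒ X2 * a ⇒ a * a

Two distinct leftmost derivations for the same string.

Ambiguous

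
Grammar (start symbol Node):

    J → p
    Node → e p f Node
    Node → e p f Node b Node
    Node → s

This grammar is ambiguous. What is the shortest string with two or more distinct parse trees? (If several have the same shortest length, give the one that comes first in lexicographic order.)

length 1: no string has ≥2 trees
length 4: no string has ≥2 trees
length 6: no string has ≥2 trees
length 7: no string has ≥2 trees
length 9: e p f e p f s b s has 2 parse trees

Two derivations of e p f e p f s b s:
  Node ⇒ e p f Node ⇒ e p f e p f Node b Node ⇒ e p f e p f s b Node ⇒ e p f e p f s b s
  Node ⇒ e p f Node b Node ⇒ e p f e p f Node b Node ⇒ e p f e p f s b Node ⇒ e p f e p f s b s

e p f e p f s b s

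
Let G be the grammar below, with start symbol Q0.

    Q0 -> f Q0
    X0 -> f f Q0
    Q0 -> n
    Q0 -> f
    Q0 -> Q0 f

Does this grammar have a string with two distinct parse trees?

Witness: f f

Derivation 1: Q0 ⇒ f Q0 ⇒ f f
Derivation 2: Q0 ⇒ Q0 f ⇒ f f

Two distinct leftmost derivations for the same string.

Ambiguous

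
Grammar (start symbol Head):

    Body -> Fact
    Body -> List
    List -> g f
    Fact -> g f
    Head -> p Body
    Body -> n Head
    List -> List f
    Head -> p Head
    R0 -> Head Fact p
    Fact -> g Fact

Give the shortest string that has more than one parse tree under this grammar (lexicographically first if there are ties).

p g f

length 3: p g f has 2 parse trees

Two derivations of p g f:
  Head ⇒ p Body ⇒ p Fact ⇒ p g f
  Head ⇒ p Body ⇒ p List ⇒ p g f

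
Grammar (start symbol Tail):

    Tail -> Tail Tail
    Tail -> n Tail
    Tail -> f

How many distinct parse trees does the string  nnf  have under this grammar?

Parse trees for nnf:
  [Tail n [Tail n [Tail f]]]

1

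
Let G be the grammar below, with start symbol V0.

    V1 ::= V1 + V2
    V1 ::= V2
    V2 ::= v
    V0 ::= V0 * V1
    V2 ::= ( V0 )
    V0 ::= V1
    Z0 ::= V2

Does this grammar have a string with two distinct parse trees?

Unambiguous

(Z0 is unreachable from V0, so its rules don't affect L(V0).) The grammar is stratified — V0 handles '*' (left-recursive), V1 handles '+', V2 atoms. Each operator has a fixed associativity and precedence level, so every string has one parse.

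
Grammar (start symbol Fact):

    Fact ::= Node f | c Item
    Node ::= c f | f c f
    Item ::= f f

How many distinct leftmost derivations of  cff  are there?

2

Parse trees for cff:
  [Fact [Node c f] f]
  [Fact c [Item f f]]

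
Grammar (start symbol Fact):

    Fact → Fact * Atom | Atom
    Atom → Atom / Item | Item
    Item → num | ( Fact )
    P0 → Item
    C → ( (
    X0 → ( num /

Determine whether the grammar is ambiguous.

Unambiguous

Only Fact, Atom, Item are reachable from Fact; ignoring the rest: Fact → Fact * Atom | Atom  ;  Atom → Atom / Item | Item  — a left-associative chain with Item at the bottom. Each string factors uniquely by precedence.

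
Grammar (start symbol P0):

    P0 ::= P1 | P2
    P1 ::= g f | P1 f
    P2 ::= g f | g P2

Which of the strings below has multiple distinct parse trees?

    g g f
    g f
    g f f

g g f: 1 tree
g f: 2 trees
g f f: 1 tree

g f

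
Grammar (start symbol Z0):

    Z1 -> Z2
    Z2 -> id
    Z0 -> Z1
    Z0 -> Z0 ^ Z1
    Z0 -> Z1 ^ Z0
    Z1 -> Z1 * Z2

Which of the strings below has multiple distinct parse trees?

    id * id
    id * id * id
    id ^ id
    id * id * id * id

id * id: 1 tree
id * id * id: 1 tree
id ^ id: 2 trees
id * id * id * id: 1 tree

id ^ id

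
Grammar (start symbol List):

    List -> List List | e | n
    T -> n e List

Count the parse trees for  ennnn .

14

Parse trees for ennnn (showing first 6 of 14):
  [List [List e] [List [List n] [List [List n] [List [List n] [List n]]]]]
  [List [List e] [List [List n] [List [List [List n] [List n]] [List n]]]]
  [List [List e] [List [List [List n] [List n]] [List [List n] [List n]]]]
  [List [List e] [List [List [List n] [List [List n] [List n]]] [List n]]]
  [List [List e] [List [List [List [List n] [List n]] [List n]] [List n]]]
  [List [List [List e] [List n]] [List [List n] [List [List n] [List n]]]]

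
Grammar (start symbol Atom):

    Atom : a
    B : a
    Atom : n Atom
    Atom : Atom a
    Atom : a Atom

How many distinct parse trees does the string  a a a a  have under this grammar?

Parse trees for a a a a:
  [Atom [Atom [Atom [Atom a] a] a] a]
  [Atom [Atom [Atom a [Atom a]] a] a]
  [Atom [Atom a [Atom [Atom a] a]] a]
  [Atom [Atom a [Atom a [Atom a]]] a]
  [Atom a [Atom [Atom [Atom a] a] a]]
  [Atom a [Atom [Atom a [Atom a]] a]]
  [Atom a [Atom a [Atom [Atom a] a]]]
  [Atom a [Atom a [Atom a [Atom a]]]]

8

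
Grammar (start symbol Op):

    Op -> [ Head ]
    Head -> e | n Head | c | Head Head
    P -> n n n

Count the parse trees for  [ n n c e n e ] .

Parse trees for [ n n c e n e ] (showing first 6 of 9):
  [Op [ [Head n [Head n [Head [Head c] [Head [Head e] [Head n [Head e]]]]]] ]]
  [Op [ [Head n [Head n [Head [Head [Head c] [Head e]] [Head n [Head e]]]]] ]]
  [Op [ [Head n [Head [Head n [Head c]] [Head [Head e] [Head n [Head e]]]]] ]]
  [Op [ [Head n [Head [Head n [Head [Head c] [Head e]]] [Head n [Head e]]]] ]]
  [Op [ [Head n [Head [Head [Head n [Head c]] [Head e]] [Head n [Head e]]]] ]]
  [Op [ [Head [Head n [Head n [Head c]]] [Head [Head e] [Head n [Head e]]]] ]]

9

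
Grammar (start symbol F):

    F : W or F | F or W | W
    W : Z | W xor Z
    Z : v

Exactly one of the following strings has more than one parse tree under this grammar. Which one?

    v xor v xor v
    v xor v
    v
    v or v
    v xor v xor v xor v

v xor v xor v: 1 tree
v xor v: 1 tree
v: 1 tree
v or v: 2 trees
v xor v xor v xor v: 1 tree

v or v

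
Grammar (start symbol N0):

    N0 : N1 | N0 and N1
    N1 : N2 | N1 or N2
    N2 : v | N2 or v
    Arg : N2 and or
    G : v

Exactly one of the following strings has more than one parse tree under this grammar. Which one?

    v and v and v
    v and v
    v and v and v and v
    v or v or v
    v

v and v and v: 1 tree
v and v: 1 tree
v and v and v and v: 1 tree
v or v or v: 4 trees
v: 1 tree

v or v or v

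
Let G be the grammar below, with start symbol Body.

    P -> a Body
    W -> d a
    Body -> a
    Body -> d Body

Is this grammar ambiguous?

Unambiguous

(W, P are unreachable from Body, so their rules don't affect L(Body).) Each reachable nonterminal has at most one production per leading terminal, and all productions are right-linear; the derivation is determined token-by-token.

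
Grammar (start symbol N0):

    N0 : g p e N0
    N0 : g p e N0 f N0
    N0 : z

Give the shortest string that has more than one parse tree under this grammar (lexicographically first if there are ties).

length 1: no string has ≥2 trees
length 4: no string has ≥2 trees
length 6: no string has ≥2 trees
length 7: no string has ≥2 trees
length 9: g p e g p e z f z has 2 parse trees

Two derivations of g p e g p e z f z:
  N0 ⇒ g p e N0 ⇒ g p e g p e N0 f N0 ⇒ g p e g p e z f N0 ⇒ g p e g p e z f z
  N0 ⇒ g p e N0 f N0 ⇒ g p e g p e N0 f N0 ⇒ g p e g p e z f N0 ⇒ g p e g p e z f z

g p e g p e z f z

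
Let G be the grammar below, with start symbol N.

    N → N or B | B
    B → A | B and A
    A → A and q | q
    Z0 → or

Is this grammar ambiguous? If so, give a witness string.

Ambiguous

Witness: q and q

Derivation 1: N ⇒ B ⇒ A ⇒ A and q ⇒ q and q
Derivation 2: N ⇒ B ⇒ B and A ⇒ A and A ⇒ q and A ⇒ q and q

Two distinct leftmost derivations for the same string.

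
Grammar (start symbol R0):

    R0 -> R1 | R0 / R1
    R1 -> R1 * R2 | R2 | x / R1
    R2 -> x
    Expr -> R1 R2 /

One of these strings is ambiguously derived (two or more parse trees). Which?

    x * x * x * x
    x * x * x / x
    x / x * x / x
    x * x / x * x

x * x * x * x: 1 tree
x * x * x / x: 1 tree
x / x * x / x: 3 trees
x * x / x * x: 1 tree

x / x * x / x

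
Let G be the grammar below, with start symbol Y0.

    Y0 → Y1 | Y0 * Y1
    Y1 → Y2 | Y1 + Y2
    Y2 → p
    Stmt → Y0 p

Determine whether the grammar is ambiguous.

(Stmt is unreachable from Y0, so its rules don't affect L(Y0).) The grammar is stratified — Y0 handles '*' (left-recursive), Y1 handles '+', Y2 atoms. Each operator has a fixed associativity and precedence level, so every string has one parse.

Unambiguous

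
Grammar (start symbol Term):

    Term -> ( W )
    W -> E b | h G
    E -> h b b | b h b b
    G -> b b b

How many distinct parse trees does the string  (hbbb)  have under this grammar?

Parse trees for (hbbb):
  [Term ( [W [E h b b] b] )]
  [Term ( [W h [G b b b]] )]

2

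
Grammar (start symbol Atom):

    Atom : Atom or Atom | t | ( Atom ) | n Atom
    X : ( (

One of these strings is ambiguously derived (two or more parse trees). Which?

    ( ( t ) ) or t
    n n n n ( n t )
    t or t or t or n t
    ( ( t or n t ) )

t or t or t or n t

( ( t ) ) or t: 1 tree
n n n n ( n t ): 1 tree
t or t or t or n t: 5 trees
( ( t or n t ) ): 1 tree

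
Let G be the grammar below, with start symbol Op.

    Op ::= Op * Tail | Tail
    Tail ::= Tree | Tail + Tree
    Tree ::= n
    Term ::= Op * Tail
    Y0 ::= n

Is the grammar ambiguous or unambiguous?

(Term, Y0 are unreachable from Op, so their rules don't affect L(Op).) This is a standard precedence ladder (Op over Tail over Tree), with each level left-recursive on its own operator ('*' at Op, '+' at Tail). That structure is LR(1), hence unambiguous.

Unambiguous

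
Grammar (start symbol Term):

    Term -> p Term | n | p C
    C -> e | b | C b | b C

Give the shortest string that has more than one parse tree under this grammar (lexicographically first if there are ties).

length 1: no string has ≥2 trees
length 2: no string has ≥2 trees
length 3: p b b has 2 parse trees

Two derivations of p b b:
  Term ⇒ p C ⇒ p C b ⇒ p b b
  Term ⇒ p C ⇒ p b C ⇒ p b b

p b b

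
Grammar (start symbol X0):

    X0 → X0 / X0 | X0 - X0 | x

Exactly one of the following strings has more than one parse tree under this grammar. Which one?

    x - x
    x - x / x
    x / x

x - x / x

x - x: 1 tree
x - x / x: 2 trees
x / x: 1 tree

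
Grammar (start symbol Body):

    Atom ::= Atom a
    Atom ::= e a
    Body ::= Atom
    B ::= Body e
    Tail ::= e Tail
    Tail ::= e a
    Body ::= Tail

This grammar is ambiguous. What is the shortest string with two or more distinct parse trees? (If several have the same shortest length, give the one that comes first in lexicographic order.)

e a

length 2: e a has 2 parse trees

Two derivations of e a:
  Body ⇒ Atom ⇒ e a
  Body ⇒ Tail ⇒ e a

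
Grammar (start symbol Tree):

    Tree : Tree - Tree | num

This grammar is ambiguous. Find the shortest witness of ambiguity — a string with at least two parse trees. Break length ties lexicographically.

length 1: no string has ≥2 trees
length 3: no string has ≥2 trees
length 5: num - num - num has 2 parse trees

Two derivations of num - num - num:
  Tree ⇒ Tree - Tree ⇒ Tree - Tree - Tree ⇒ num - Tree - Tree ⇒ num - num - Tree ⇒ num - num - num
  Tree ⇒ Tree - Tree ⇒ num - Tree ⇒ num - Tree - Tree ⇒ num - num - Tree ⇒ num - num - num

num - num - num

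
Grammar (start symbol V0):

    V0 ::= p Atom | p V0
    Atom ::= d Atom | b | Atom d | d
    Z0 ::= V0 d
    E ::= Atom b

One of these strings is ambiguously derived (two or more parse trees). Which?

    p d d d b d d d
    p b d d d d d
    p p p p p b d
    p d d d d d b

p d d d b d d d

p d d d b d d d: 20 trees
p b d d d d d: 1 tree
p p p p p b d: 1 tree
p d d d d d b: 1 tree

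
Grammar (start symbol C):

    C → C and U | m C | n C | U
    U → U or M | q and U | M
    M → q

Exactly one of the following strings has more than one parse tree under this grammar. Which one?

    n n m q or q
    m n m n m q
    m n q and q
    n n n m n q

m n q and q

n n m q or q: 1 tree
m n m n m q: 1 tree
m n q and q: 4 trees
n n n m n q: 1 tree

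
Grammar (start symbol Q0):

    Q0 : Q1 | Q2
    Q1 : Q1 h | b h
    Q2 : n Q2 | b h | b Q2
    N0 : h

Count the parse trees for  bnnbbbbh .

Parse trees for bnnbbbbh:
  [Q0 [Q2 b [Q2 n [Q2 n [Q2 b [Q2 b [Q2 b [Q2 b h]]]]]]]]

1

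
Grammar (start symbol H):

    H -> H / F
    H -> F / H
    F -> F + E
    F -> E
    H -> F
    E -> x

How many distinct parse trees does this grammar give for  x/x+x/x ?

Parse trees for x/x+x/x:
  [H [H [H [F [E x]]] / [F [F [E x]] + [E x]]] / [F [E x]]]
  [H [H [F [E x]] / [H [F [F [E x]] + [E x]]]] / [F [E x]]]
  [H [F [E x]] / [H [H [F [F [E x]] + [E x]]] / [F [E x]]]]
  [H [F [E x]] / [H [F [F [E x]] + [E x]] / [H [F [E x]]]]]

4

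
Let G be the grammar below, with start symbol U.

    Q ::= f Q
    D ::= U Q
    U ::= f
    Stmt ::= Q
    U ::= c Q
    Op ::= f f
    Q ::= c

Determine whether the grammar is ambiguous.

Unambiguous

(Stmt, D, Op are unreachable from U, so their rules don't affect L(U).) Restricted to the reachable nonterminals, every rule has the form A → t or A → t B, and no two rules for the same A share a first terminal. The grammar encodes a DFA — one run per string.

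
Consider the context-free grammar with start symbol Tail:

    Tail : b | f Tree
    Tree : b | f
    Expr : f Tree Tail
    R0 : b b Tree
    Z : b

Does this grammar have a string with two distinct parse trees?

Unambiguous

(Expr, R0, Z are unreachable from Tail, so their rules don't affect L(Tail).) The reachable rules are right-linear with at most one rule per (nonterminal, next-terminal) pair. Each input token forces the next rule, so parsing is deterministic.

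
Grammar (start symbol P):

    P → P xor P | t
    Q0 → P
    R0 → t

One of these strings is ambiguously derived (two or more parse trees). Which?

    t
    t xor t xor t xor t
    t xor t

t: 1 tree
t xor t xor t xor t: 5 trees
t xor t: 1 tree

t xor t xor t xor t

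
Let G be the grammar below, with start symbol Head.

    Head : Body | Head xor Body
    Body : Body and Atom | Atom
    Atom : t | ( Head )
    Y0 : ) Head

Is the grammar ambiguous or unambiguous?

Unambiguous

Only Head, Body, Atom are reachable from Head; ignoring the rest: Head → Head xor Body | Body  ;  Body → Body and Atom | Atom  — a left-associative chain with Atom at the bottom. Each string factors uniquely by precedence.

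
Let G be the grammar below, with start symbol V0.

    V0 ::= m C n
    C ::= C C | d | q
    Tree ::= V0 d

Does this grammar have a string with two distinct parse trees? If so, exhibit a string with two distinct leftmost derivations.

Witness: m d d d n

Derivation 1: V0 ⇒ m C n ⇒ m C C n ⇒ m C C C n ⇒ m d C C n ⇒ m d d C n ⇒ m d d d n
Derivation 2: V0 ⇒ m C n ⇒ m C C n ⇒ m d C n ⇒ m d C C n ⇒ m d d C n ⇒ m d d d n

Two distinct leftmost derivations for the same string.

Ambiguous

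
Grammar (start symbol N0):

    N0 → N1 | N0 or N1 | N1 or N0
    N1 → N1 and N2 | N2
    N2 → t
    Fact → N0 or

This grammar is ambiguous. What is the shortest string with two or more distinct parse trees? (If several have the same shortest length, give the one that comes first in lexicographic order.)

t or t

length 1: no string has ≥2 trees
length 3: t or t has 2 parse trees

Two derivations of t or t:
  N0 ⇒ N0 or N1 ⇒ N1 or N1 ⇒ N2 or N1 ⇒ t or N1 ⇒ t or N2 ⇒ t or t
  N0 ⇒ N1 or N0 ⇒ N2 or N0 ⇒ t or N0 ⇒ t or N1 ⇒ t or N2 ⇒ t or t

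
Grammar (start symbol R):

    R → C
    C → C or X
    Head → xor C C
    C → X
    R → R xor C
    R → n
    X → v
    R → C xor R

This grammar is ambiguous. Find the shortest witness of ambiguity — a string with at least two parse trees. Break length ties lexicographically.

length 1: no string has ≥2 trees
length 3: v xor v has 2 parse trees

Two derivations of v xor v:
  R ⇒ R xor C ⇒ C xor C ⇒ X xor C ⇒ v xor C ⇒ v xor X ⇒ v xor v
  R ⇒ C xor R ⇒ X xor R ⇒ v xor R ⇒ v xor C ⇒ v xor X ⇒ v xor v

v xor v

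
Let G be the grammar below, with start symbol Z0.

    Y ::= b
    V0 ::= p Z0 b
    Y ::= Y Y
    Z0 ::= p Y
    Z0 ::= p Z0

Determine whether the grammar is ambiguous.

Ambiguous

Witness: p b b b

Derivation 1: Z0 ⇒ p Y ⇒ p Y Y ⇒ p b Y ⇒ p b Y Y ⇒ p b b Y ⇒ p b b b
Derivation 2: Z0 ⇒ p Y ⇒ p Y Y ⇒ p Y Y Y ⇒ p b Y Y ⇒ p b b Y ⇒ p b b b

Two distinct leftmost derivations for the same string.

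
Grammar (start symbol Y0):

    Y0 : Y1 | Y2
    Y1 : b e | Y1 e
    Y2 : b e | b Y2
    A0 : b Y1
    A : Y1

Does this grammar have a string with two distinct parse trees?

Ambiguous

Witness: b e

Derivation 1: Y0 ⇒ Y1 ⇒ b e
Derivation 2: Y0 ⇒ Y2 ⇒ b e

Two distinct leftmost derivations for the same string.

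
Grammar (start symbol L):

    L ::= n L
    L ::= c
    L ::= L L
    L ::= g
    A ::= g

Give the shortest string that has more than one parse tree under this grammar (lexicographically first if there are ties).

c c c

length 1: no string has ≥2 trees
length 2: no string has ≥2 trees
length 3: c c c has 2 parse trees

Two derivations of c c c:
  L ⇒ L L ⇒ c L ⇒ c L L ⇒ c c L ⇒ c c c
  L ⇒ L L ⇒ L L L ⇒ c L L ⇒ c c L ⇒ c c c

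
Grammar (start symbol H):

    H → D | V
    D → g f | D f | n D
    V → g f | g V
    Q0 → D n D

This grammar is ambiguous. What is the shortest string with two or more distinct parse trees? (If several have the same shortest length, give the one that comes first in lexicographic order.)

length 2: g f has 2 parse trees

Two derivations of g f:
  H ⇒ D ⇒ g f
  H ⇒ V ⇒ g f

g f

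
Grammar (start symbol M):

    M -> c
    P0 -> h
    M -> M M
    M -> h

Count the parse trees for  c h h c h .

14

Parse trees for c h h c h (showing first 6 of 14):
  [M [M c] [M [M h] [M [M h] [M [M c] [M h]]]]]
  [M [M c] [M [M h] [M [M [M h] [M c]] [M h]]]]
  [M [M c] [M [M [M h] [M h]] [M [M c] [M h]]]]
  [M [M c] [M [M [M h] [M [M h] [M c]]] [M h]]]
  [M [M c] [M [M [M [M h] [M h]] [M c]] [M h]]]
  [M [M [M c] [M h]] [M [M h] [M [M c] [M h]]]]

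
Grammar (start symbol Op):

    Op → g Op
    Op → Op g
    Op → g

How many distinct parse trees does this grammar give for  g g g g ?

8

Parse trees for g g g g:
  [Op g [Op g [Op g [Op g]]]]
  [Op g [Op g [Op [Op g] g]]]
  [Op g [Op [Op g [Op g]] g]]
  [Op g [Op [Op [Op g] g] g]]
  [Op [Op g [Op g [Op g]]] g]
  [Op [Op g [Op [Op g] g]] g]
  [Op [Op [Op g [Op g]] g] g]
  [Op [Op [Op [Op g] g] g] g]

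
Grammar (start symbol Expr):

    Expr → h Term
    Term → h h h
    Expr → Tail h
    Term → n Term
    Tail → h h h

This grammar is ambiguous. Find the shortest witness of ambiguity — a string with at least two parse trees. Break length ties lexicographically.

h h h h

length 4: h h h h has 2 parse trees

Two derivations of h h h h:
  Expr ⇒ h Term ⇒ h h h h
  Expr ⇒ Tail h ⇒ h h h h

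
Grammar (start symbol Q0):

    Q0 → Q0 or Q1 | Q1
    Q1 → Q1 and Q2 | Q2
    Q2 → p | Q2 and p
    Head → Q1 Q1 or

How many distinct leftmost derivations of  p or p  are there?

Parse trees for p or p:
  [Q0 [Q0 [Q1 [Q2 p]]] or [Q1 [Q2 p]]]

1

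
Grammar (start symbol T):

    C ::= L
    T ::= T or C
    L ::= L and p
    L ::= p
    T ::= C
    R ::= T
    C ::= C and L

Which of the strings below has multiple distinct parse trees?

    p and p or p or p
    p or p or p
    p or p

p and p or p or p

p and p or p or p: 2 trees
p or p or p: 1 tree
p or p: 1 tree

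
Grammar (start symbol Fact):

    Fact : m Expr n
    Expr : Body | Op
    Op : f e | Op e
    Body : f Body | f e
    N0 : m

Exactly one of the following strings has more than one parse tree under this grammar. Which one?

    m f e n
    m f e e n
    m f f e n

m f e n

m f e n: 2 trees
m f e e n: 1 tree
m f f e n: 1 tree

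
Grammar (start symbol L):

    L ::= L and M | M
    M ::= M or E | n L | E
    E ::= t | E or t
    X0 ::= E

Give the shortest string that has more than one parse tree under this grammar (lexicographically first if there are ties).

t or t

length 1: no string has ≥2 trees
length 2: no string has ≥2 trees
length 3: t or t has 2 parse trees

Two derivations of t or t:
  L ⇒ M ⇒ M or E ⇒ E or E ⇒ t or E ⇒ t or t
  L ⇒ M ⇒ E ⇒ E or t ⇒ t or t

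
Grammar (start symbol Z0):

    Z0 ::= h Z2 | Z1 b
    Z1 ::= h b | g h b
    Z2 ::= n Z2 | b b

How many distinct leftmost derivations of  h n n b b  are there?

1

Parse trees for h n n b b:
  [Z0 h [Z2 n [Z2 n [Z2 b b]]]]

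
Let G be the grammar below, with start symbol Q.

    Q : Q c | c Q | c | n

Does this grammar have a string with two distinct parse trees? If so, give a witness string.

Ambiguous

Witness: c c

Derivation 1: Q ⇒ Q c ⇒ c c
Derivation 2: Q ⇒ c Q ⇒ c c

Two distinct leftmost derivations for the same string.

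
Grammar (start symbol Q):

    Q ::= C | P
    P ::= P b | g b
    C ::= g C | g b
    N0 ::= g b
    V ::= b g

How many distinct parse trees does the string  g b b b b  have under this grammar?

Parse trees for g b b b b:
  [Q [P [P [P [P g b] b] b] b]]

1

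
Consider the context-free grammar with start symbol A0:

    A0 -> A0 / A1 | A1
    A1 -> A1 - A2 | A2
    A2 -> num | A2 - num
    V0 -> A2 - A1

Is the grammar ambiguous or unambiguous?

Ambiguous

Witness: num - num

Derivation 1: A0 ⇒ A1 ⇒ A1 - A2 ⇒ A2 - A2 ⇒ num - A2 ⇒ num - num
Derivation 2: A0 ⇒ A1 ⇒ A2 ⇒ A2 - num ⇒ num - num

Two distinct leftmost derivations for the same string.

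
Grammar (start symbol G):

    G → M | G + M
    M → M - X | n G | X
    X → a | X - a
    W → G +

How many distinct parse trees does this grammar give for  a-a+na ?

2

Parse trees for a-a+na:
  [G [G [M [M [X a]] - [X a]]] + [M n [G [M [X a]]]]]
  [G [G [M [X [X a] - a]]] + [M n [G [M [X a]]]]]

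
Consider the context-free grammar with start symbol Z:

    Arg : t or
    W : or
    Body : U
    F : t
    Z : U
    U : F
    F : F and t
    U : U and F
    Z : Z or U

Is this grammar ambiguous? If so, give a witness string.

Witness: t and t

Derivation 1: Z ⇒ U ⇒ F ⇒ F and t ⇒ t and t
Derivation 2: Z ⇒ U ⇒ U and F ⇒ F and F ⇒ t and F ⇒ t and t

Two distinct leftmost derivations for the same string.

Ambiguous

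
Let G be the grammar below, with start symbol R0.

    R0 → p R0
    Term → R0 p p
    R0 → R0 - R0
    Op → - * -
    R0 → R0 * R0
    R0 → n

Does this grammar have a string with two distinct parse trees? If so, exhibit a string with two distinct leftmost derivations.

Ambiguous

Witness: p n * n

Derivation 1: R0 ⇒ p R0 ⇒ p R0 * R0 ⇒ p n * R0 ⇒ p n * n
Derivation 2: R0 ⇒ R0 * R0 ⇒ p R0 * R0 ⇒ p n * R0 ⇒ p n * n

Two distinct leftmost derivations for the same string.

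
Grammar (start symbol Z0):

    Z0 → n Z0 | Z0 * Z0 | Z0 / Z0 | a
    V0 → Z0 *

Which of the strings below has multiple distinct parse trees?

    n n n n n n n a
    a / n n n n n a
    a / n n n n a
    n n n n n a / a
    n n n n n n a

n n n n n a / a

n n n n n n n a: 1 tree
a / n n n n n a: 1 tree
a / n n n n a: 1 tree
n n n n n a / a: 6 trees
n n n n n n a: 1 tree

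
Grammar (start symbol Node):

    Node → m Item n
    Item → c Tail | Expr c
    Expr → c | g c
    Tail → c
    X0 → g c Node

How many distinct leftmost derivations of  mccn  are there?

2

Parse trees for mccn:
  [Node m [Item c [Tail c]] n]
  [Node m [Item [Expr c] c] n]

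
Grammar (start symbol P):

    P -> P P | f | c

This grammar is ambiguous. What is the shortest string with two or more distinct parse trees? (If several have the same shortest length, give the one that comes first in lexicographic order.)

c c c

length 1: no string has ≥2 trees
length 2: no string has ≥2 trees
length 3: c c c has 2 parse trees

Two derivations of c c c:
  P ⇒ P P ⇒ P P P ⇒ c P P ⇒ c c P ⇒ c c c
  P ⇒ P P ⇒ c P ⇒ c P P ⇒ c c P ⇒ c c c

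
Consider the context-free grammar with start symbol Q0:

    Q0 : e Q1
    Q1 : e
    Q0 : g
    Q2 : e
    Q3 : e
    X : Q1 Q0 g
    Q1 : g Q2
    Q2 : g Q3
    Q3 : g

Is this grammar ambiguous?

Unambiguous

Only Q0, Q1, Q2, Q3 are reachable from Q0; ignoring the rest: Restricted to the reachable nonterminals, every rule has the form A → t or A → t B, and no two rules for the same A share a first terminal. The grammar encodes a DFA — one run per string.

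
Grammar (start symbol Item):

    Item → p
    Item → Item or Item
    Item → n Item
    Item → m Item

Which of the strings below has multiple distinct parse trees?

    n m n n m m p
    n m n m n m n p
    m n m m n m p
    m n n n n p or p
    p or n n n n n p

n m n n m m p: 1 tree
n m n m n m n p: 1 tree
m n m m n m p: 1 tree
m n n n n p or p: 6 trees
p or n n n n n p: 1 tree

m n n n n p or p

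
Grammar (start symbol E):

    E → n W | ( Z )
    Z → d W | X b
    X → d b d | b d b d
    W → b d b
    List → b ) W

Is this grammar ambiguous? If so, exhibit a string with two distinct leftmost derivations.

Witness: ( d b d b )

Derivation 1: E ⇒ ( Z ) ⇒ ( d W ) ⇒ ( d b d b )
Derivation 2: E ⇒ ( Z ) ⇒ ( X b ) ⇒ ( d b d b )

Two distinct leftmost derivations for the same string.

Ambiguous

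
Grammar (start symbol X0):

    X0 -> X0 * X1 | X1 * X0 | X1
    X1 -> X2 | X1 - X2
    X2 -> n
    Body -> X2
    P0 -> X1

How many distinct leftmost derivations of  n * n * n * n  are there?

Parse trees for n * n * n * n:
  [X0 [X0 [X0 [X0 [X1 [X2 n]]] * [X1 [X2 n]]] * [X1 [X2 n]]] * [X1 [X2 n]]]
  [X0 [X0 [X0 [X1 [X2 n]] * [X0 [X1 [X2 n]]]] * [X1 [X2 n]]] * [X1 [X2 n]]]
  [X0 [X0 [X1 [X2 n]] * [X0 [X0 [X1 [X2 n]]] * [X1 [X2 n]]]] * [X1 [X2 n]]]
  [X0 [X0 [X1 [X2 n]] * [X0 [X1 [X2 n]] * [X0 [X1 [X2 n]]]]] * [X1 [X2 n]]]
  [X0 [X1 [X2 n]] * [X0 [X0 [X0 [X1 [X2 n]]] * [X1 [X2 n]]] * [X1 [X2 n]]]]
  [X0 [X1 [X2 n]] * [X0 [X0 [X1 [X2 n]] * [X0 [X1 [X2 n]]]] * [X1 [X2 n]]]]
  [X0 [X1 [X2 n]] * [X0 [X1 [X2 n]] * [X0 [X0 [X1 [X2 n]]] * [X1 [X2 n]]]]]
  [X0 [X1 [X2 n]] * [X0 [X1 [X2 n]] * [X0 [X1 [X2 n]] * [X0 [X1 [X2 n]]]]]]

8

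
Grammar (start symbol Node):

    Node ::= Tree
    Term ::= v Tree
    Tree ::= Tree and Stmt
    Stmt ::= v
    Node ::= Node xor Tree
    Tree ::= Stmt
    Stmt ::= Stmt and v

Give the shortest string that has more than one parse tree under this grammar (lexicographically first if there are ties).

length 1: no string has ≥2 trees
length 3: v and v has 2 parse trees

Two derivations of v and v:
  Node ⇒ Tree ⇒ Tree and Stmt ⇒ Stmt and Stmt ⇒ v and Stmt ⇒ v and v
  Node ⇒ Tree ⇒ Stmt ⇒ Stmt and v ⇒ v and v

v and v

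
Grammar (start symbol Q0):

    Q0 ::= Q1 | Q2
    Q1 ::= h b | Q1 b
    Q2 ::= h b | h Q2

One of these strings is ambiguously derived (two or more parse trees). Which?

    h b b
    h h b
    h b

h b b: 1 tree
h h b: 1 tree
h b: 2 trees

h b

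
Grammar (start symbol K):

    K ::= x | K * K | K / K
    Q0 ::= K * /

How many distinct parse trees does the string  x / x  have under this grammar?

Parse trees for x / x:
  [K [K x] / [K x]]

1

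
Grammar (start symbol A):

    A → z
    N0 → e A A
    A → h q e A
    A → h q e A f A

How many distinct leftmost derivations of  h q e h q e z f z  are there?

Parse trees for h q e h q e z f z:
  [A h q e [A h q e [A z] f [A z]]]
  [A h q e [A h q e [A z]] f [A z]]

2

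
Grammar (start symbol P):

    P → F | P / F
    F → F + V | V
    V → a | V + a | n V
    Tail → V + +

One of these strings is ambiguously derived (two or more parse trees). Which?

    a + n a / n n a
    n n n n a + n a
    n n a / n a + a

n n a / n a + a

a + n a / n n a: 1 tree
n n n n a + n a: 1 tree
n n a / n a + a: 3 trees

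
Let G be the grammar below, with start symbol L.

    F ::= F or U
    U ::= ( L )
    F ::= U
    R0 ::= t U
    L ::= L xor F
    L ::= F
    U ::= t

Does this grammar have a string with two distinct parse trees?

Unambiguous

Only L, F, U are reachable from L; ignoring the rest: L → L xor F | F  ;  F → F or U | U  — a left-associative chain with U at the bottom. Each string factors uniquely by precedence.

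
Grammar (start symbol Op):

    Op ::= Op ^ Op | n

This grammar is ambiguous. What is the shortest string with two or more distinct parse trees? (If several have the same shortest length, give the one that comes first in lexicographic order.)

n ^ n ^ n

length 1: no string has ≥2 trees
length 3: no string has ≥2 trees
length 5: n ^ n ^ n has 2 parse trees

Two derivations of n ^ n ^ n:
  Op ⇒ Op ^ Op ⇒ Op ^ Op ^ Op ⇒ n ^ Op ^ Op ⇒ n ^ n ^ Op ⇒ n ^ n ^ n
  Op ⇒ Op ^ Op ⇒ n ^ Op ⇒ n ^ Op ^ Op ⇒ n ^ n ^ Op ⇒ n ^ n ^ n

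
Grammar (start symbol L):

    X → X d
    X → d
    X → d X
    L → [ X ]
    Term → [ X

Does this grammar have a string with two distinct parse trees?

Ambiguous

Witness: [ d d ]

Derivation 1: L ⇒ [ X ] ⇒ [ X d ] ⇒ [ d d ]
Derivation 2: L ⇒ [ X ] ⇒ [ d X ] ⇒ [ d d ]

Two distinct leftmost derivations for the same string.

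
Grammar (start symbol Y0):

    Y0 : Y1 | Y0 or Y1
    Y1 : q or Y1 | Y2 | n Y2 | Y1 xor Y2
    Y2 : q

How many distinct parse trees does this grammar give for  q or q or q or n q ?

8

Parse trees for q or q or q or n q:
  [Y0 [Y1 q or [Y1 q or [Y1 q or [Y1 n [Y2 q]]]]]]
  [Y0 [Y0 [Y1 [Y2 q]]] or [Y1 q or [Y1 q or [Y1 n [Y2 q]]]]]
  [Y0 [Y0 [Y1 q or [Y1 [Y2 q]]]] or [Y1 q or [Y1 n [Y2 q]]]]
  [Y0 [Y0 [Y0 [Y1 [Y2 q]]] or [Y1 [Y2 q]]] or [Y1 q or [Y1 n [Y2 q]]]]
  [Y0 [Y0 [Y1 q or [Y1 q or [Y1 [Y2 q]]]]] or [Y1 n [Y2 q]]]
  [Y0 [Y0 [Y0 [Y1 [Y2 q]]] or [Y1 q or [Y1 [Y2 q]]]] or [Y1 n [Y2 q]]]
  [Y0 [Y0 [Y0 [Y1 q or [Y1 [Y2 q]]]] or [Y1 [Y2 q]]] or [Y1 n [Y2 q]]]
  [Y0 [Y0 [Y0 [Y0 [Y1 [Y2 q]]] or [Y1 [Y2 q]]] or [Y1 [Y2 q]]] or [Y1 n [Y2 q]]]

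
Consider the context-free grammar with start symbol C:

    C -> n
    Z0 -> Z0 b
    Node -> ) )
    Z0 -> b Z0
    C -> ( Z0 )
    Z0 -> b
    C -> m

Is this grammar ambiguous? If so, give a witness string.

Witness: ( b b )

Derivation 1: C ⇒ ( Z0 ) ⇒ ( Z0 b ) ⇒ ( b b )
Derivation 2: C ⇒ ( Z0 ) ⇒ ( b Z0 ) ⇒ ( b b )

Two distinct leftmost derivations for the same string.

Ambiguous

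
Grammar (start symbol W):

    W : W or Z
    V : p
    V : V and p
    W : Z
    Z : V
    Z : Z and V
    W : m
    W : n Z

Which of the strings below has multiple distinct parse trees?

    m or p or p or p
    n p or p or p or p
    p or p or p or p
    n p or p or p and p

n p or p or p and p

m or p or p or p: 1 tree
n p or p or p or p: 1 tree
p or p or p or p: 1 tree
n p or p or p and p: 2 trees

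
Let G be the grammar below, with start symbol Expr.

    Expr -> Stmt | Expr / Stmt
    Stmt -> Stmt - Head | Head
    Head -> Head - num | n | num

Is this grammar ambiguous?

Ambiguous

Witness: n - num

Derivation 1: Expr ⇒ Stmt ⇒ Stmt - Head ⇒ Head - Head ⇒ n - Head ⇒ n - num
Derivation 2: Expr ⇒ Stmt ⇒ Head ⇒ Head - num ⇒ n - num

Two distinct leftmost derivations for the same string.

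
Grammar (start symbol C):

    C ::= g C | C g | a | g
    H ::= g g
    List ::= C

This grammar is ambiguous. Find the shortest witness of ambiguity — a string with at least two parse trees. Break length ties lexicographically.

g g

length 1: no string has ≥2 trees
length 2: g g has 2 parse trees

Two derivations of g g:
  C ⇒ g C ⇒ g g
  C ⇒ C g ⇒ g g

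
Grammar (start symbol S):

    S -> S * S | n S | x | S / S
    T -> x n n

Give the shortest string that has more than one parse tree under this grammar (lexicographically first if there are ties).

n x * x

length 1: no string has ≥2 trees
length 2: no string has ≥2 trees
length 3: no string has ≥2 trees
length 4: n x * x has 2 parse trees

Two derivations of n x * x:
  S ⇒ S * S ⇒ n S * S ⇒ n x * S ⇒ n x * x
  S ⇒ n S ⇒ n S * S ⇒ n x * S ⇒ n x * x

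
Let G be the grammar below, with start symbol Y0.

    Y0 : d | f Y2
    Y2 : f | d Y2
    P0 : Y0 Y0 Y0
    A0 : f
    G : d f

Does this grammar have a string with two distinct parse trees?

Only Y0, Y2 are reachable from Y0; ignoring the rest: Restricted to the reachable nonterminals, every rule has the form A → t or A → t B, and no two rules for the same A share a first terminal. The grammar encodes a DFA — one run per string.

Unambiguous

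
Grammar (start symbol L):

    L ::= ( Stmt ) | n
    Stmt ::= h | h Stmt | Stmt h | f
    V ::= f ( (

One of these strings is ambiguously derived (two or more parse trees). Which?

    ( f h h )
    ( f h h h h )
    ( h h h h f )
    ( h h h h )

( h h h h )

( f h h ): 1 tree
( f h h h h ): 1 tree
( h h h h f ): 1 tree
( h h h h ): 8 trees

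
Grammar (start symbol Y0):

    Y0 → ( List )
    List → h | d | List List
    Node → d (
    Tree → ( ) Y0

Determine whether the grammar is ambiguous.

Ambiguous

Witness: ( d d d )

Derivation 1: Y0 ⇒ ( List ) ⇒ ( List List ) ⇒ ( d List ) ⇒ ( d List List ) ⇒ ( d d List ) ⇒ ( d d d )
Derivation 2: Y0 ⇒ ( List ) ⇒ ( List List ) ⇒ ( List List List ) ⇒ ( d List List ) ⇒ ( d d List ) ⇒ ( d d d )

Two distinct leftmost derivations for the same string.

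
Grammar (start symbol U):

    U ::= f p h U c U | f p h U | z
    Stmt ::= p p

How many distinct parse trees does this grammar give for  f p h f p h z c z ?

Parse trees for f p h f p h z c z:
  [U f p h [U f p h [U z]] c [U z]]
  [U f p h [U f p h [U z] c [U z]]]

2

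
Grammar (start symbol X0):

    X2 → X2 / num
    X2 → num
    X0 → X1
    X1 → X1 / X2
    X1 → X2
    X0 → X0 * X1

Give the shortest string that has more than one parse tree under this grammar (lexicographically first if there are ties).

num / num

length 1: no string has ≥2 trees
length 3: num / num has 2 parse trees

Two derivations of num / num:
  X0 ⇒ X1 ⇒ X1 / X2 ⇒ X2 / X2 ⇒ num / X2 ⇒ num / num
  X0 ⇒ X1 ⇒ X2 ⇒ X2 / num ⇒ num / num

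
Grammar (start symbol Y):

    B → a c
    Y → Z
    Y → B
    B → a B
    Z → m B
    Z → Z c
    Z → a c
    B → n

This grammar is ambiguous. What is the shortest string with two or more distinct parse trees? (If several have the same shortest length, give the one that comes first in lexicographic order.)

a c

length 1: no string has ≥2 trees
length 2: a c has 2 parse trees

Two derivations of a c:
  Y ⇒ Z ⇒ a c
  Y ⇒ B ⇒ a c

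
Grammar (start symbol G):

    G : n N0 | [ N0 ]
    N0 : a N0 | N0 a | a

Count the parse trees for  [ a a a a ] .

8

Parse trees for [ a a a a ]:
  [G [ [N0 a [N0 a [N0 a [N0 a]]]] ]]
  [G [ [N0 a [N0 a [N0 [N0 a] a]]] ]]
  [G [ [N0 a [N0 [N0 a [N0 a]] a]] ]]
  [G [ [N0 a [N0 [N0 [N0 a] a] a]] ]]
  [G [ [N0 [N0 a [N0 a [N0 a]]] a] ]]
  [G [ [N0 [N0 a [N0 [N0 a] a]] a] ]]
  [G [ [N0 [N0 [N0 a [N0 a]] a] a] ]]
  [G [ [N0 [N0 [N0 [N0 a] a] a] a] ]]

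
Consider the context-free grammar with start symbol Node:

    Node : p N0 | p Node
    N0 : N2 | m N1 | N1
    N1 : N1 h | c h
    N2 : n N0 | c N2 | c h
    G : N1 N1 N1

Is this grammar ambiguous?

Ambiguous

Witness: p c h

Derivation 1: Node ⇒ p N0 ⇒ p N2 ⇒ p c h
Derivation 2: Node ⇒ p N0 ⇒ p N1 ⇒ p c h

Two distinct leftmost derivations for the same string.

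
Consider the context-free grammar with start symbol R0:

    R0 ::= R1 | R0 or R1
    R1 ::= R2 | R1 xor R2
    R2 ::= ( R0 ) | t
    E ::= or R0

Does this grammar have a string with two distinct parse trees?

Only R0, R1, R2 are reachable from R0; ignoring the rest: R0 → R0 or R1 | R1  ;  R1 → R1 xor R2 | R2  — a left-associative chain with R2 at the bottom. Each string factors uniquely by precedence.

Unambiguous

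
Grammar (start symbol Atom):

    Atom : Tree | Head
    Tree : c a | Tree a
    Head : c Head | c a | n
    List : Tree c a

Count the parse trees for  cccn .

Parse trees for cccn:
  [Atom [Head c [Head c [Head c [Head n]]]]]

1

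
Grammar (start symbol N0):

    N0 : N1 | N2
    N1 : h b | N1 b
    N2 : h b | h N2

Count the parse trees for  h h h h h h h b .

1

Parse trees for h h h h h h h b:
  [N0 [N2 h [N2 h [N2 h [N2 h [N2 h [N2 h [N2 h b]]]]]]]]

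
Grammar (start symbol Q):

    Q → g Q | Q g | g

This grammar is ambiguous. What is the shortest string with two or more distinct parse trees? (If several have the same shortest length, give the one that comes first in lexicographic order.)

length 1: no string has ≥2 trees
length 2: g g has 2 parse trees

Two derivations of g g:
  Q ⇒ g Q ⇒ g g
  Q ⇒ Q g ⇒ g g

g g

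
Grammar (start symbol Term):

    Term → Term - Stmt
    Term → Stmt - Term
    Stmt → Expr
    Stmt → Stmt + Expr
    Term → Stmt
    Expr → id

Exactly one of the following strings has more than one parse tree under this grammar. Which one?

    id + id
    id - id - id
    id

id + id: 1 tree
id - id - id: 4 trees
id: 1 tree

id - id - id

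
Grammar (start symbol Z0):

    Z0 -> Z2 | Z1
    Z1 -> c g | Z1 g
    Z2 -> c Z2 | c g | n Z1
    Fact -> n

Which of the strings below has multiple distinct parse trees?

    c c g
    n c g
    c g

c g

c c g: 1 tree
n c g: 1 tree
c g: 2 trees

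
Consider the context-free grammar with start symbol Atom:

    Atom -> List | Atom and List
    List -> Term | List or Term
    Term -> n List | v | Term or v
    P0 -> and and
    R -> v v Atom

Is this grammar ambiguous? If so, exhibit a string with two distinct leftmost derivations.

Witness: v or v

Derivation 1: Atom ⇒ List ⇒ Term ⇒ Term or v ⇒ v or v
Derivation 2: Atom ⇒ List ⇒ List or Term ⇒ Term or Term ⇒ v or Term ⇒ v or v

Two distinct leftmost derivations for the same string.

Ambiguous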